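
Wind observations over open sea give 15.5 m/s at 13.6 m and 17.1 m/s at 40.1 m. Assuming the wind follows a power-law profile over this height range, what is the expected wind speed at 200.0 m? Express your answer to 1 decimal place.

First find α: α = ln(V₂/V₁)/ln(z₂/z₁) = ln(17.1/15.5)/ln(40.1/13.6) = 0.09824/1.08131 = 0.0909
Extrapolate from 40.1 m to 200.0 m: V₃ = 17.1 × (200.0/40.1)^0.0909 = 17.1 × 1.1572 = 19.7879 m/s

19.8 m/s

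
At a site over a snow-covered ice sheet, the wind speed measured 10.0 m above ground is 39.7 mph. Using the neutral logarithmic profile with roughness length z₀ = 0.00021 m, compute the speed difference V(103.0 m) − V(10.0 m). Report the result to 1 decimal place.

Log law: V₂ = V₁ · ln(z₂/z₀)/ln(z₁/z₀) = 39.7 × 13.1031/10.7710 = 48.2959 mph
ΔV = 48.2959 − 39.7 = 8.5959 mph

8.6 mph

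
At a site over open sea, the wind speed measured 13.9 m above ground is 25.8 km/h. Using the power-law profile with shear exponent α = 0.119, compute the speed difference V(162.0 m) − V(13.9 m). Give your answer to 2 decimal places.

Power law: V₂ = V₁ · (z₂/z₁)^α = 25.8 × (11.6547)^0.119 = 34.5568 km/h
ΔV = 34.5568 − 25.8 = 8.7568 km/h

8.76 km/h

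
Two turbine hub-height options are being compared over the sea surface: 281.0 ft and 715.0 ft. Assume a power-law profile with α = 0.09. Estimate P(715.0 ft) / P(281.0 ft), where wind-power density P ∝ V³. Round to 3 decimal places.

1.287

Speed ratio: V_B/V_A = (z_B/z_A)^α = (715.0/281.0)^0.09 = (2.5445)^0.09 = 1.08769
Power-density ratio: P_B/P_A = (V_B/V_A)³ = (1.08769)³ = 1.28680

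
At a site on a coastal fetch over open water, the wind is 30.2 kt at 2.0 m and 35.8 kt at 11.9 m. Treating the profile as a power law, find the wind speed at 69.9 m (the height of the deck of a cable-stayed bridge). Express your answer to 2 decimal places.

42.39 kt

First find α: α = ln(V₂/V₁)/ln(z₂/z₁) = ln(35.8/30.2)/ln(11.9/2.0) = 0.17011/1.78339 = 0.0954
Extrapolate from 11.9 m to 69.9 m: V₃ = 35.8 × (69.9/11.9)^0.0954 = 35.8 × 1.1840 = 42.3864 kt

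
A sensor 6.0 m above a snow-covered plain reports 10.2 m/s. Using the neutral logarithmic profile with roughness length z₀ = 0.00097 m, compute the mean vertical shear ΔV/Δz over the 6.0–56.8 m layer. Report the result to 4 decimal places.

0.0517 m/s/m

Log law: V₂ = V₁ · ln(z₂/z₀)/ln(z₁/z₀) = 10.2 × 10.9778/8.7300 = 12.8263 m/s
ΔV/Δz = (12.8263 − 10.2)/(56.8 − 6.0) = 2.6263/50.8000 = 0.05170 m/s/m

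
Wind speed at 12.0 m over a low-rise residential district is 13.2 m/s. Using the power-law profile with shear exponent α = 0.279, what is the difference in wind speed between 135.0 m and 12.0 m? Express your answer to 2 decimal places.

Power law: V₂ = V₁ · (z₂/z₁)^α = 13.2 × (11.2500)^0.279 = 25.9326 m/s
ΔV = 25.9326 − 13.2 = 12.7326 m/s

12.73 m/s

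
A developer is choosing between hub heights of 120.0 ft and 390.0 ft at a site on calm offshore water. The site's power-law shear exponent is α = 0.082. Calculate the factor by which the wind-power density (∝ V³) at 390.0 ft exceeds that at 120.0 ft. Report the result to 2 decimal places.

Speed ratio: V_B/V_A = (z_B/z_A)^α = (390.0/120.0)^0.082 = (3.2500)^0.082 = 1.10147
Power-density ratio: P_B/P_A = (V_B/V_A)³ = (1.10147)³ = 1.33636

1.34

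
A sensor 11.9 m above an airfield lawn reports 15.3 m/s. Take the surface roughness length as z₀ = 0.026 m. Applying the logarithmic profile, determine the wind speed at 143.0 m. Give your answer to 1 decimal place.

21.5 m/s

Log law: V(z) ∝ ln(z/z₀), so V₂/V₁ = ln(z₂/z₀) / ln(z₁/z₀).
ln(143.0/0.026) = 8.6125, ln(11.9/0.026) = 6.1262
V₂ = 15.3 × 8.6125/6.1262 = 15.3 × 1.4058 = 21.5095 m/s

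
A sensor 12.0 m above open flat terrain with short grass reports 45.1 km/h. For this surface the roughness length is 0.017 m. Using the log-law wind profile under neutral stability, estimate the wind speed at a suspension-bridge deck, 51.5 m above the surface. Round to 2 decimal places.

Log law: V(z) ∝ ln(z/z₀), so V₂/V₁ = ln(z₂/z₀) / ln(z₁/z₀).
ln(51.5/0.017) = 8.0161, ln(12.0/0.017) = 6.5594
V₂ = 45.1 × 8.0161/6.5594 = 45.1 × 1.2221 = 55.1155 km/h

55.12 km/h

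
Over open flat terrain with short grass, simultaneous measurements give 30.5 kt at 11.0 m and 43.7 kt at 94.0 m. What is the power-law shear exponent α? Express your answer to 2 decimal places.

α ≈ 0.17

Power law: V₂/V₁ = (z₂/z₁)^α ⇒ α = ln(V₂/V₁) / ln(z₂/z₁)
α = ln(43.7/30.5) / ln(94.0/11.0) = ln(1.4328) / ln(8.5455)
  = 0.35962 / 2.14540 = 0.16762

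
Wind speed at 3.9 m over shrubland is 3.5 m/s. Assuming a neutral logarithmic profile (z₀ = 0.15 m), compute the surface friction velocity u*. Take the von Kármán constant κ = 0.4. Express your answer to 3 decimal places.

Log law: V(z) = (u*/κ) · ln(z/z₀) ⇒ u* = κ · V / ln(z/z₀)
u* = 0.4 × 3.5 / ln(3.9/0.15) = 0.4 × 3.5 / 3.2581
   = 1.4000 / 3.2581 = 0.4297 m/s

u* ≈ 0.430 m/s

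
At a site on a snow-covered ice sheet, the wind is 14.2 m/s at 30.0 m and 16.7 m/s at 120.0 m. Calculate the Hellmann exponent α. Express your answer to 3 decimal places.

α ≈ 0.117

Power law: V₂/V₁ = (z₂/z₁)^α ⇒ α = ln(V₂/V₁) / ln(z₂/z₁)
α = ln(16.7/14.2) / ln(120.0/30.0) = ln(1.1761) / ln(4.0000)
  = 0.16217 / 1.38629 = 0.11698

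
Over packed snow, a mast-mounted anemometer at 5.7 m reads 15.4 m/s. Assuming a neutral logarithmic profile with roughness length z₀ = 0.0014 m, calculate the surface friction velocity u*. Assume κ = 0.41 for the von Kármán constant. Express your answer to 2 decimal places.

u* ≈ 0.76 m/s

Log law: V(z) = (u*/κ) · ln(z/z₀) ⇒ u* = κ · V / ln(z/z₀)
u* = 0.41 × 15.4 / ln(5.7/0.0014) = 0.41 × 15.4 / 8.3117
   = 6.3140 / 8.3117 = 0.7596 m/s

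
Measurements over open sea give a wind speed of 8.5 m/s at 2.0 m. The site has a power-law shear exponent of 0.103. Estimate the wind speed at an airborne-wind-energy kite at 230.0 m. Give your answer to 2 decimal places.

13.86 m/s

Power-law profile: V₂ = V₁ · (z₂/z₁)^α
V₂ = 8.5 × (230.0/2.0)^0.103 = 8.5 × (115.0000)^0.103
    = 8.5 × 1.6302 = 13.8571 m/s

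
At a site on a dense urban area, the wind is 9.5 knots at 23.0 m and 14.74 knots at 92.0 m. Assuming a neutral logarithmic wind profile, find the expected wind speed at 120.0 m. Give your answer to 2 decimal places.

15.74 knots

Log law: V ∝ ln(z/z₀). From the pair, with r = V₁/V₂ = 0.64450,
ln z₀ = (ln z₁ − r·ln z₂)/(1 − r) = (3.1355 − 0.64450×4.5218)/0.35550 = 0.6222 → z₀ = 1.863 m
V₃ = V₁ · ln(z₃/z₀)/ln(z₁/z₀) = 9.5 × 4.1653/2.5133 = 15.7443 knots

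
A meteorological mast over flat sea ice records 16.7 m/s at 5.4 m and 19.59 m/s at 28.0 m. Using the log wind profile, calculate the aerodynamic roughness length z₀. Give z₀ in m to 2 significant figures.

Log law: V(z) ∝ ln(z/z₀). With r = V₁/V₂ = 16.7/19.59 = 0.85248,
r · ln(z₂/z₀) = ln(z₁/z₀) ⇒ ln z₀ = (ln z₁ − r·ln z₂)/(1 − r)
ln z₀ = (1.68640 − 0.85248×3.33220) / 0.14752 = -7.8240
z₀ = exp(-7.8240) = 0.0004000 m

z₀ ≈ 0.00040 m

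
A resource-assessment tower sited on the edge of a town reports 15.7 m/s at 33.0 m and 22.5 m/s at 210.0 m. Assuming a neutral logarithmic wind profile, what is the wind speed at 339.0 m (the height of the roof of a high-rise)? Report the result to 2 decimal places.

24.26 m/s

Log law: V ∝ ln(z/z₀). From the pair, with r = V₁/V₂ = 0.69778,
ln z₀ = (ln z₁ − r·ln z₂)/(1 − r) = (3.4965 − 0.69778×5.3471)/0.30222 = -0.7762 → z₀ = 0.4602 m
V₃ = V₁ · ln(z₃/z₀)/ln(z₁/z₀) = 15.7 × 6.6022/4.2727 = 24.2597 m/s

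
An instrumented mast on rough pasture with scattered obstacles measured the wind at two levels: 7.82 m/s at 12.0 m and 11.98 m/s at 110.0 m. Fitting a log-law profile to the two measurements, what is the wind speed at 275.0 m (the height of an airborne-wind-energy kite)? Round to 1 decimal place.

13.7 m/s

Log law: V ∝ ln(z/z₀). From the pair, with r = V₁/V₂ = 0.65275,
ln z₀ = (ln z₁ − r·ln z₂)/(1 − r) = (2.4849 − 0.65275×4.7005)/0.34725 = -1.6799 → z₀ = 0.1864 m
V₃ = V₁ · ln(z₃/z₀)/ln(z₁/z₀) = 7.82 × 7.2967/4.1649 = 13.7004 m/s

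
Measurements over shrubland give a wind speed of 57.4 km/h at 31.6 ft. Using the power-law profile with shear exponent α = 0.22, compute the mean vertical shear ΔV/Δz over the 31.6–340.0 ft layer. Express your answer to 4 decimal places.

0.1278 km/h/ft

Power law: V₂ = V₁ · (z₂/z₁)^α = 57.4 × (10.7595)^0.22 = 96.8069 km/h
ΔV/Δz = (96.8069 − 57.4)/(340.0 − 31.6) = 39.4069/308.4000 = 0.12778 km/h/ft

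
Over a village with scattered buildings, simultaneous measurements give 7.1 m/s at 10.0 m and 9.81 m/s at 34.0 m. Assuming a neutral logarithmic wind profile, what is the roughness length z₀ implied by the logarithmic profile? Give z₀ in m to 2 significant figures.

Log law: V(z) ∝ ln(z/z₀). With r = V₁/V₂ = 7.1/9.81 = 0.72375,
r · ln(z₂/z₀) = ln(z₁/z₀) ⇒ ln z₀ = (ln z₁ − r·ln z₂)/(1 − r)
ln z₀ = (2.30259 − 0.72375×3.52636) / 0.27625 = -0.9036
z₀ = exp(-0.9036) = 0.4051 m

z₀ ≈ 0.41 m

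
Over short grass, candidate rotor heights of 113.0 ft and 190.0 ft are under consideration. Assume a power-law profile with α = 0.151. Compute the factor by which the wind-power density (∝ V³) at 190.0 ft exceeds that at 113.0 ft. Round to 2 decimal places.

Speed ratio: V_B/V_A = (z_B/z_A)^α = (190.0/113.0)^0.151 = (1.6814)^0.151 = 1.08163
Power-density ratio: P_B/P_A = (V_B/V_A)³ = (1.08163)³ = 1.26541

1.27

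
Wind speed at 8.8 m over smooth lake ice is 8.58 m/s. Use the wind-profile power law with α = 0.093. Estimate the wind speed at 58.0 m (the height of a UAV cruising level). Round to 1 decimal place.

Power-law profile: V₂ = V₁ · (z₂/z₁)^α
V₂ = 8.58 × (58.0/8.8)^0.093 = 8.58 × (6.5909)^0.093
    = 8.58 × 1.1917 = 10.2247 m/s

10.2 m/s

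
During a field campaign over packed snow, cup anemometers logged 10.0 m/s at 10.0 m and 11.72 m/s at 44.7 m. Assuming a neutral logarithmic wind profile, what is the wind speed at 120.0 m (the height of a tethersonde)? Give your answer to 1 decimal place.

Log law: V ∝ ln(z/z₀). From the pair, with r = V₁/V₂ = 0.85324,
ln z₀ = (ln z₁ − r·ln z₂)/(1 − r) = (2.3026 − 0.85324×3.8000)/0.14676 = -6.4032 → z₀ = 0.001656 m
V₃ = V₁ · ln(z₃/z₀)/ln(z₁/z₀) = 10.0 × 11.1907/8.7057 = 12.8543 m/s

12.9 m/s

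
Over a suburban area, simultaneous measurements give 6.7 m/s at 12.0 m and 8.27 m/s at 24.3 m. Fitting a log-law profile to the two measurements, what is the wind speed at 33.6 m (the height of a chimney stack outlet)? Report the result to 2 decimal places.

Log law: V ∝ ln(z/z₀). From the pair, with r = V₁/V₂ = 0.81016,
ln z₀ = (ln z₁ − r·ln z₂)/(1 − r) = (2.4849 − 0.81016×3.1905)/0.18984 = -0.5261 → z₀ = 0.5909 m
V₃ = V₁ · ln(z₃/z₀)/ln(z₁/z₀) = 6.7 × 4.0406/3.0110 = 8.9911 m/s

8.99 m/s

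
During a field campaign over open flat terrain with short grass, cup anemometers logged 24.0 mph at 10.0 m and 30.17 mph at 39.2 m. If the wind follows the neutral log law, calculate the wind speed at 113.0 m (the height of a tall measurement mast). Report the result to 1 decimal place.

Log law: V ∝ ln(z/z₀). From the pair, with r = V₁/V₂ = 0.79549,
ln z₀ = (ln z₁ − r·ln z₂)/(1 − r) = (2.3026 − 0.79549×3.6687)/0.20451 = -3.0112 → z₀ = 0.04923 m
V₃ = V₁ · ln(z₃/z₀)/ln(z₁/z₀) = 24.0 × 7.7386/5.3138 = 34.9517 mph

35.0 mph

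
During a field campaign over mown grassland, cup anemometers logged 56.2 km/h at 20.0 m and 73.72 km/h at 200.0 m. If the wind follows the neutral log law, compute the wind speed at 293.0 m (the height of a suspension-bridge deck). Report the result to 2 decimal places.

Log law: V ∝ ln(z/z₀). From the pair, with r = V₁/V₂ = 0.76234,
ln z₀ = (ln z₁ − r·ln z₂)/(1 − r) = (2.9957 − 0.76234×5.2983)/0.23766 = -4.3904 → z₀ = 0.01240 m
V₃ = V₁ · ln(z₃/z₀)/ln(z₁/z₀) = 56.2 × 10.0706/7.3861 = 76.6255 km/h

76.63 km/h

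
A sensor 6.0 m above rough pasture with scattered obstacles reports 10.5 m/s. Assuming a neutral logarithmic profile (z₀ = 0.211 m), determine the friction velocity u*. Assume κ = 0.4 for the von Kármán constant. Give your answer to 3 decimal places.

u* ≈ 1.255 m/s

Log law: V(z) = (u*/κ) · ln(z/z₀) ⇒ u* = κ · V / ln(z/z₀)
u* = 0.4 × 10.5 / ln(6.0/0.211) = 0.4 × 10.5 / 3.3477
   = 4.2000 / 3.3477 = 1.2546 m/s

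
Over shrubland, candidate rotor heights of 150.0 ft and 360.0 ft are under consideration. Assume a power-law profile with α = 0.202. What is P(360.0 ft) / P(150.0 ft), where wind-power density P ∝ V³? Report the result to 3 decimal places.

1.700

Speed ratio: V_B/V_A = (z_B/z_A)^α = (360.0/150.0)^0.202 = (2.4000)^0.202 = 1.19345
Power-density ratio: P_B/P_A = (V_B/V_A)³ = (1.19345)³ = 1.69984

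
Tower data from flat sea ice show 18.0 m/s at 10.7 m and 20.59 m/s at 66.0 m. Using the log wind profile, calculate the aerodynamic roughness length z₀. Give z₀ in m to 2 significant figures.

Log law: V(z) ∝ ln(z/z₀). With r = V₁/V₂ = 18.0/20.59 = 0.87421,
r · ln(z₂/z₀) = ln(z₁/z₀) ⇒ ln z₀ = (ln z₁ − r·ln z₂)/(1 − r)
ln z₀ = (2.37024 − 0.87421×4.18965) / 0.12579 = -10.2743
z₀ = exp(-10.2743) = 0.00003451 m

z₀ ≈ 0.000035 m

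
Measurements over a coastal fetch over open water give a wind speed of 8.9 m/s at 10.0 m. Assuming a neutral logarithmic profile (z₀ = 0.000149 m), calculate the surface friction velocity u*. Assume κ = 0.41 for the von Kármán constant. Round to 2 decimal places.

u* ≈ 0.33 m/s

Log law: V(z) = (u*/κ) · ln(z/z₀) ⇒ u* = κ · V / ln(z/z₀)
u* = 0.41 × 8.9 / ln(10.0/0.000149) = 0.41 × 8.9 / 11.1141
   = 3.6490 / 11.1141 = 0.3283 m/s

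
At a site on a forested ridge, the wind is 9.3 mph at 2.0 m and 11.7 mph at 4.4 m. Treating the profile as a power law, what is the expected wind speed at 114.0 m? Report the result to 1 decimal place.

30.2 mph

First find α: α = ln(V₂/V₁)/ln(z₂/z₁) = ln(11.7/9.3)/ln(4.4/2.0) = 0.22957/0.78846 = 0.2912
Extrapolate from 4.4 m to 114.0 m: V₃ = 11.7 × (114.0/4.4)^0.2912 = 11.7 × 2.5796 = 30.1814 mph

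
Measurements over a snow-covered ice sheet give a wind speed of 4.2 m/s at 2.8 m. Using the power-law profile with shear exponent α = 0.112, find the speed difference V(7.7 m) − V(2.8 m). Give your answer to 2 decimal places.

0.50 m/s

Power law: V₂ = V₁ · (z₂/z₁)^α = 4.2 × (2.7500)^0.112 = 4.7039 m/s
ΔV = 4.7039 − 4.2 = 0.5039 m/s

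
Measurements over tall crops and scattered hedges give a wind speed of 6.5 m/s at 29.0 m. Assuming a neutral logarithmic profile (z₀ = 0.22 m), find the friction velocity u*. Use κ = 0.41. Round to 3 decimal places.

u* ≈ 0.546 m/s

Log law: V(z) = (u*/κ) · ln(z/z₀) ⇒ u* = κ · V / ln(z/z₀)
u* = 0.41 × 6.5 / ln(29.0/0.22) = 0.41 × 6.5 / 4.8814
   = 2.6650 / 4.8814 = 0.5459 m/s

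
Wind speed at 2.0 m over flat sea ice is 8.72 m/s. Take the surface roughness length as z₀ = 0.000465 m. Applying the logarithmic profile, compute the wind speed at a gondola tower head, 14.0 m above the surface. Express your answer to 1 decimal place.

Log law: V(z) ∝ ln(z/z₀), so V₂/V₁ = ln(z₂/z₀) / ln(z₁/z₀).
ln(14.0/0.000465) = 10.3125, ln(2.0/0.000465) = 8.3666
V₂ = 8.72 × 10.3125/8.3666 = 8.72 × 1.2326 = 10.7481 m/s

10.7 m/s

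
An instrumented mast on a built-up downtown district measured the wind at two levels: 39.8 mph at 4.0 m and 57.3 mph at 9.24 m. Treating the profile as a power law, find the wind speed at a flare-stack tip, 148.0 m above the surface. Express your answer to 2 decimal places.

First find α: α = ln(V₂/V₁)/ln(z₂/z₁) = ln(57.3/39.8)/ln(9.24/4.0) = 0.36443/0.83725 = 0.4353
Extrapolate from 9.24 m to 148.0 m: V₃ = 57.3 × (148.0/9.24)^0.4353 = 57.3 × 3.3445 = 191.6389 mph

191.64 mph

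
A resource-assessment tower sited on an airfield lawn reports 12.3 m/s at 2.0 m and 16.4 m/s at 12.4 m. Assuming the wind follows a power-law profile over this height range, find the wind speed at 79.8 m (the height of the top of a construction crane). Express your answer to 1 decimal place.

First find α: α = ln(V₂/V₁)/ln(z₂/z₁) = ln(16.4/12.3)/ln(12.4/2.0) = 0.28768/1.82455 = 0.1577
Extrapolate from 12.4 m to 79.8 m: V₃ = 16.4 × (79.8/12.4)^0.1577 = 16.4 × 1.3412 = 21.9956 m/s

22.0 m/s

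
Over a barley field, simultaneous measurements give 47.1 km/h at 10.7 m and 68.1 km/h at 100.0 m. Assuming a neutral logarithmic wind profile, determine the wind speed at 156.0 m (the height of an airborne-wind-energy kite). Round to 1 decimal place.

Log law: V ∝ ln(z/z₀). From the pair, with r = V₁/V₂ = 0.69163,
ln z₀ = (ln z₁ − r·ln z₂)/(1 − r) = (2.3702 − 0.69163×4.6052)/0.30837 = -2.6424 → z₀ = 0.07119 m
V₃ = V₁ · ln(z₃/z₀)/ln(z₁/z₀) = 47.1 × 7.6922/5.0126 = 72.2784 km/h

72.3 km/h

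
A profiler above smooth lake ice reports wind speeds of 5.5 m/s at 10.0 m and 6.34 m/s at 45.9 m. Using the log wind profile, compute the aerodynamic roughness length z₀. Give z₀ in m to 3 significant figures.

Log law: V(z) ∝ ln(z/z₀). With r = V₁/V₂ = 5.5/6.34 = 0.86751,
r · ln(z₂/z₀) = ln(z₁/z₀) ⇒ ln z₀ = (ln z₁ − r·ln z₂)/(1 − r)
ln z₀ = (2.30259 − 0.86751×3.82647) / 0.13249 = -7.6752
z₀ = exp(-7.6752) = 0.0004642 m

z₀ ≈ 0.000464 m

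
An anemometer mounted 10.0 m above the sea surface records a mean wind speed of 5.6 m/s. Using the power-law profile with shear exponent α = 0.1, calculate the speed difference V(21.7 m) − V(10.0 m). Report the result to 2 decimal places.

0.45 m/s

Power law: V₂ = V₁ · (z₂/z₁)^α = 5.6 × (2.1700)^0.1 = 6.0511 m/s
ΔV = 6.0511 − 5.6 = 0.4511 m/s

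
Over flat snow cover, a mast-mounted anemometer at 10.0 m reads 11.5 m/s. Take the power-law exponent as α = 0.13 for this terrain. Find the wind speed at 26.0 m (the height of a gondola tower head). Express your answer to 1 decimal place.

Power-law profile: V₂ = V₁ · (z₂/z₁)^α
V₂ = 11.5 × (26.0/10.0)^0.13 = 11.5 × (2.6000)^0.13
    = 11.5 × 1.1323 = 13.0210 m/s

13.0 m/s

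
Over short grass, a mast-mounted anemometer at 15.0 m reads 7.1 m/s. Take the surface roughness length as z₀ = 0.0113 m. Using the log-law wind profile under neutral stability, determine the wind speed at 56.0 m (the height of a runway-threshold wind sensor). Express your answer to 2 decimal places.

Log law: V(z) ∝ ln(z/z₀), so V₂/V₁ = ln(z₂/z₀) / ln(z₁/z₀).
ln(56.0/0.0113) = 8.5083, ln(15.0/0.0113) = 7.1910
V₂ = 7.1 × 8.5083/7.1910 = 7.1 × 1.1832 = 8.4006 m/s

8.40 m/s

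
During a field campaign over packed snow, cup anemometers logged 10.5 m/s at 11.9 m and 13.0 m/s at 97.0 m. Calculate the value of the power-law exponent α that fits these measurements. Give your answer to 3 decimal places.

Power law: V₂/V₁ = (z₂/z₁)^α ⇒ α = ln(V₂/V₁) / ln(z₂/z₁)
α = ln(13.0/10.5) / ln(97.0/11.9) = ln(1.2381) / ln(8.1513)
  = 0.21357 / 2.09817 = 0.10179

α ≈ 0.102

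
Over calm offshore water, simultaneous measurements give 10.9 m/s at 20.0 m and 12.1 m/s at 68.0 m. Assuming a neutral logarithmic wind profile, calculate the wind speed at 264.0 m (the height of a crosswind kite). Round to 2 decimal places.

13.43 m/s

Log law: V ∝ ln(z/z₀). From the pair, with r = V₁/V₂ = 0.90083,
ln z₀ = (ln z₁ − r·ln z₂)/(1 − r) = (2.9957 − 0.90083×4.2195)/0.09917 = -8.1202 → z₀ = 0.0002975 m
V₃ = V₁ · ln(z₃/z₀)/ln(z₁/z₀) = 10.9 × 13.6962/11.1160 = 13.4301 m/s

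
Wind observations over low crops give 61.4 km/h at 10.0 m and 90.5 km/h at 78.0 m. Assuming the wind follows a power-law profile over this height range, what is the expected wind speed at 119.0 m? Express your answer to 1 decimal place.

98.0 km/h

First find α: α = ln(V₂/V₁)/ln(z₂/z₁) = ln(90.5/61.4)/ln(78.0/10.0) = 0.38794/2.05412 = 0.1889
Extrapolate from 78.0 m to 119.0 m: V₃ = 90.5 × (119.0/78.0)^0.1889 = 90.5 × 1.0830 = 98.0156 km/h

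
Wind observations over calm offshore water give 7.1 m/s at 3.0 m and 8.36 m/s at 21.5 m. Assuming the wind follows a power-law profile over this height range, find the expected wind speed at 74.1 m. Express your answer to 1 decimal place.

First find α: α = ln(V₂/V₁)/ln(z₂/z₁) = ln(8.36/7.1)/ln(21.5/3.0) = 0.16336/1.96944 = 0.0829
Extrapolate from 21.5 m to 74.1 m: V₃ = 8.36 × (74.1/21.5)^0.0829 = 8.36 × 1.1081 = 9.2636 m/s

9.3 m/s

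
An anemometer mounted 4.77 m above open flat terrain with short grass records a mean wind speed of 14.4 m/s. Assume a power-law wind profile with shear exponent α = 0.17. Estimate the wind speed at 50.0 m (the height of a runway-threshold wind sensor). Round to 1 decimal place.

21.5 m/s

Power-law profile: V₂ = V₁ · (z₂/z₁)^α
V₂ = 14.4 × (50.0/4.77)^0.17 = 14.4 × (10.4822)^0.17
    = 14.4 × 1.4910 = 21.4704 m/s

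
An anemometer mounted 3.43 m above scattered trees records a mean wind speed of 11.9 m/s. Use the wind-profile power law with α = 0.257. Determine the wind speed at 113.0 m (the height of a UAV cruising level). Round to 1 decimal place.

29.2 m/s

Power-law profile: V₂ = V₁ · (z₂/z₁)^α
V₂ = 11.9 × (113.0/3.43)^0.257 = 11.9 × (32.9446)^0.257
    = 11.9 × 2.4551 = 29.2158 m/s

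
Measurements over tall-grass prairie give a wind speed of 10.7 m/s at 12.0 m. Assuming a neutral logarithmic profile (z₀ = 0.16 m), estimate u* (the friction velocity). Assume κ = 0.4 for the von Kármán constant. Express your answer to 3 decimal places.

u* ≈ 0.991 m/s

Log law: V(z) = (u*/κ) · ln(z/z₀) ⇒ u* = κ · V / ln(z/z₀)
u* = 0.4 × 10.7 / ln(12.0/0.16) = 0.4 × 10.7 / 4.3175
   = 4.2800 / 4.3175 = 0.9913 m/s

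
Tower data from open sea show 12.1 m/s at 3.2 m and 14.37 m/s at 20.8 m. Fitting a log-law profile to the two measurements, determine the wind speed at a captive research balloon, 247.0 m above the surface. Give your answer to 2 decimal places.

Log law: V ∝ ln(z/z₀). From the pair, with r = V₁/V₂ = 0.84203,
ln z₀ = (ln z₁ − r·ln z₂)/(1 − r) = (1.1632 − 0.84203×3.0350)/0.15797 = -8.8143 → z₀ = 0.0001486 m
V₃ = V₁ · ln(z₃/z₀)/ln(z₁/z₀) = 12.1 × 14.3237/9.9774 = 17.3708 m/s

17.37 m/s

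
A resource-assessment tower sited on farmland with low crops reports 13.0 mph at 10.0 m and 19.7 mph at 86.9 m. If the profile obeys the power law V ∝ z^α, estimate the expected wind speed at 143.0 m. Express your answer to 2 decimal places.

21.68 mph

First find α: α = ln(V₂/V₁)/ln(z₂/z₁) = ln(19.7/13.0)/ln(86.9/10.0) = 0.41567/2.16217 = 0.1922
Extrapolate from 86.9 m to 143.0 m: V₃ = 19.7 × (143.0/86.9)^0.1922 = 19.7 × 1.1005 = 21.6796 mph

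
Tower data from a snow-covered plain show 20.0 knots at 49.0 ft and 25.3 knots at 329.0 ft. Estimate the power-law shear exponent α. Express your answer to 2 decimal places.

α ≈ 0.12

Power law: V₂/V₁ = (z₂/z₁)^α ⇒ α = ln(V₂/V₁) / ln(z₂/z₁)
α = ln(25.3/20.0) / ln(329.0/49.0) = ln(1.2650) / ln(6.7143)
  = 0.23507 / 1.90424 = 0.12345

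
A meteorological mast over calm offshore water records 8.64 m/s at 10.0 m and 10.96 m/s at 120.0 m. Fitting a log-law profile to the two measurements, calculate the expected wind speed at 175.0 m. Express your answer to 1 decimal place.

Log law: V ∝ ln(z/z₀). From the pair, with r = V₁/V₂ = 0.78832,
ln z₀ = (ln z₁ − r·ln z₂)/(1 − r) = (2.3026 − 0.78832×4.7875)/0.21168 = -6.9516 → z₀ = 0.0009572 m
V₃ = V₁ · ln(z₃/z₀)/ln(z₁/z₀) = 8.64 × 12.1163/9.2541 = 11.3123 m/s

11.3 m/s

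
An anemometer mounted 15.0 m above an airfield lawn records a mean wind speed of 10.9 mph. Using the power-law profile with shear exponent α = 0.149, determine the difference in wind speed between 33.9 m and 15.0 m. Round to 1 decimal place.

Power law: V₂ = V₁ · (z₂/z₁)^α = 10.9 × (2.2600)^0.149 = 12.3080 mph
ΔV = 12.3080 − 10.9 = 1.4080 mph

1.4 mph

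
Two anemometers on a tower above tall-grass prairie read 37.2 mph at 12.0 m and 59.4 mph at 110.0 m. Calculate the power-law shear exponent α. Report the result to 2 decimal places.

Power law: V₂/V₁ = (z₂/z₁)^α ⇒ α = ln(V₂/V₁) / ln(z₂/z₁)
α = ln(59.4/37.2) / ln(110.0/12.0) = ln(1.5968) / ln(9.1667)
  = 0.46799 / 2.21557 = 0.21123

α ≈ 0.21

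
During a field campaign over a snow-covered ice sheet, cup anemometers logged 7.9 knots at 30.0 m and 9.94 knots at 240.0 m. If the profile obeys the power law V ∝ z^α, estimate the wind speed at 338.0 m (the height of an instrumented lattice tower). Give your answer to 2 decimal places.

First find α: α = ln(V₂/V₁)/ln(z₂/z₁) = ln(9.94/7.9)/ln(240.0/30.0) = 0.22970/2.07944 = 0.1105
Extrapolate from 240.0 m to 338.0 m: V₃ = 9.94 × (338.0/240.0)^0.1105 = 9.94 × 1.0385 = 10.3232 knots

10.32 knots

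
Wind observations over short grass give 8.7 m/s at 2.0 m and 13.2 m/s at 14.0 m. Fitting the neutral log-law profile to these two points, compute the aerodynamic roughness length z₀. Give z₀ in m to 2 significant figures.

z₀ ≈ 0.046 m

Log law: V(z) ∝ ln(z/z₀). With r = V₁/V₂ = 8.7/13.2 = 0.65909,
r · ln(z₂/z₀) = ln(z₁/z₀) ⇒ ln z₀ = (ln z₁ − r·ln z₂)/(1 − r)
ln z₀ = (0.69315 − 0.65909×2.63906) / 0.34091 = -3.0689
z₀ = exp(-3.0689) = 0.04647 m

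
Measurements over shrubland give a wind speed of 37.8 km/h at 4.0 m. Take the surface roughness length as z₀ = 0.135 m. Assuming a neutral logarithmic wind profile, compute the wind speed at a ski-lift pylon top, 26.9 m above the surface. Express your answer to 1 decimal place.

59.1 km/h

Log law: V(z) ∝ ln(z/z₀), so V₂/V₁ = ln(z₂/z₀) / ln(z₁/z₀).
ln(26.9/0.135) = 5.2946, ln(4.0/0.135) = 3.3888
V₂ = 37.8 × 5.2946/3.3888 = 37.8 × 1.5624 = 59.0586 km/h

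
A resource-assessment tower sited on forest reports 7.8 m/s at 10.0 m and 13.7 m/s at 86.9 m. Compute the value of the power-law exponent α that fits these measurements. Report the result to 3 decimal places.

α ≈ 0.261

Power law: V₂/V₁ = (z₂/z₁)^α ⇒ α = ln(V₂/V₁) / ln(z₂/z₁)
α = ln(13.7/7.8) / ln(86.9/10.0) = ln(1.7564) / ln(8.6900)
  = 0.56327 / 2.16217 = 0.26051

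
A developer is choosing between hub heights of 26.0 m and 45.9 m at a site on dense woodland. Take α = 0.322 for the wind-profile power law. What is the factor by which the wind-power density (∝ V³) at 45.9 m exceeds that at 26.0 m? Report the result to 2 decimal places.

Speed ratio: V_B/V_A = (z_B/z_A)^α = (45.9/26.0)^0.322 = (1.7654)^0.322 = 1.20083
Power-density ratio: P_B/P_A = (V_B/V_A)³ = (1.20083)³ = 1.73160

1.73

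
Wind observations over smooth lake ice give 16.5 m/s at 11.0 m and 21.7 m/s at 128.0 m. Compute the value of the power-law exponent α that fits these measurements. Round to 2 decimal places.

Power law: V₂/V₁ = (z₂/z₁)^α ⇒ α = ln(V₂/V₁) / ln(z₂/z₁)
α = ln(21.7/16.5) / ln(128.0/11.0) = ln(1.3152) / ln(11.6364)
  = 0.27395 / 2.45413 = 0.11163

α ≈ 0.11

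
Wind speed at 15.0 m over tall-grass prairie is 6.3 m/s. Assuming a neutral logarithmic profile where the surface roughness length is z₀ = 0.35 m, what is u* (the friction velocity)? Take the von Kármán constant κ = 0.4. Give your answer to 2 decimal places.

Log law: V(z) = (u*/κ) · ln(z/z₀) ⇒ u* = κ · V / ln(z/z₀)
u* = 0.4 × 6.3 / ln(15.0/0.35) = 0.4 × 6.3 / 3.7579
   = 2.5200 / 3.7579 = 0.6706 m/s

u* ≈ 0.67 m/s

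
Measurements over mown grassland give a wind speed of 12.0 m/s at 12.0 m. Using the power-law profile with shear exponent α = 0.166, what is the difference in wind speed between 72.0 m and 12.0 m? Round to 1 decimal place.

4.2 m/s

Power law: V₂ = V₁ · (z₂/z₁)^α = 12.0 × (6.0000)^0.166 = 16.1568 m/s
ΔV = 16.1568 − 12.0 = 4.1568 m/s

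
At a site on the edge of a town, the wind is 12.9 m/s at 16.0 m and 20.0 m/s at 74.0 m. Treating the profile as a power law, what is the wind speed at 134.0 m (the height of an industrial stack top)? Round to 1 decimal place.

First find α: α = ln(V₂/V₁)/ln(z₂/z₁) = ln(20.0/12.9)/ln(74.0/16.0) = 0.43850/1.53148 = 0.2863
Extrapolate from 74.0 m to 134.0 m: V₃ = 20.0 × (134.0/74.0)^0.2863 = 20.0 × 1.1853 = 23.7064 m/s

23.7 m/s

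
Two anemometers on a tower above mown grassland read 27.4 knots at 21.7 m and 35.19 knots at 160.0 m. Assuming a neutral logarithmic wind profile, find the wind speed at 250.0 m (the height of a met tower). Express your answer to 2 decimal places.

Log law: V ∝ ln(z/z₀). From the pair, with r = V₁/V₂ = 0.77863,
ln z₀ = (ln z₁ − r·ln z₂)/(1 − r) = (3.0773 − 0.77863×5.0752)/0.22137 = -3.9498 → z₀ = 0.01926 m
V₃ = V₁ · ln(z₃/z₀)/ln(z₁/z₀) = 27.4 × 9.4713/7.0271 = 36.9301 knots

36.93 knots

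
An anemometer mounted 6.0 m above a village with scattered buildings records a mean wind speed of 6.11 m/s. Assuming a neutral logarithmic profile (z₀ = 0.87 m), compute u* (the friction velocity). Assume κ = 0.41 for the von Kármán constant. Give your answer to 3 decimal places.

u* ≈ 1.297 m/s

Log law: V(z) = (u*/κ) · ln(z/z₀) ⇒ u* = κ · V / ln(z/z₀)
u* = 0.41 × 6.11 / ln(6.0/0.87) = 0.41 × 6.11 / 1.9310
   = 2.5051 / 1.9310 = 1.2973 m/s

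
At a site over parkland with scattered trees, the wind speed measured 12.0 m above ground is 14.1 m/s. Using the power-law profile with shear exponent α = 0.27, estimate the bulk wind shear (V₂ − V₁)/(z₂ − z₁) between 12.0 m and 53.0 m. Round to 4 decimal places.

0.1697 m/s/m

Power law: V₂ = V₁ · (z₂/z₁)^α = 14.1 × (4.4167)^0.27 = 21.0569 m/s
ΔV/Δz = (21.0569 − 14.1)/(53.0 − 12.0) = 6.9569/41.0000 = 0.16968 m/s/m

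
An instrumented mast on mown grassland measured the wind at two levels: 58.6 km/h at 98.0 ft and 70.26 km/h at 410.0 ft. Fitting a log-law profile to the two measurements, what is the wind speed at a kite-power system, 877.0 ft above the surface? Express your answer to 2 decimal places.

76.45 km/h

Log law: V ∝ ln(z/z₀). From the pair, with r = V₁/V₂ = 0.83404,
ln z₀ = (ln z₁ − r·ln z₂)/(1 − r) = (4.5850 − 0.83404×6.0162)/0.16596 = -2.6078 → z₀ = 0.07370 ft
V₃ = V₁ · ln(z₃/z₀)/ln(z₁/z₀) = 58.6 × 9.3843/7.1928 = 76.4546 km/h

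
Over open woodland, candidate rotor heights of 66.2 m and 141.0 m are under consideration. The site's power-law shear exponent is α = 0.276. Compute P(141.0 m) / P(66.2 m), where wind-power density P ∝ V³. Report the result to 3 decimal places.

1.870

Speed ratio: V_B/V_A = (z_B/z_A)^α = (141.0/66.2)^0.276 = (2.1299)^0.276 = 1.23205
Power-density ratio: P_B/P_A = (V_B/V_A)³ = (1.23205)³ = 1.87018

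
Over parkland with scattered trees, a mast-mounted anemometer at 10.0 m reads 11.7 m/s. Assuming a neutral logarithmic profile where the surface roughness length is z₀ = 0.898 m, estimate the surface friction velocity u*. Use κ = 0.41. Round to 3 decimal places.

Log law: V(z) = (u*/κ) · ln(z/z₀) ⇒ u* = κ · V / ln(z/z₀)
u* = 0.41 × 11.7 / ln(10.0/0.898) = 0.41 × 11.7 / 2.4102
   = 4.7970 / 2.4102 = 1.9903 m/s

u* ≈ 1.990 m/s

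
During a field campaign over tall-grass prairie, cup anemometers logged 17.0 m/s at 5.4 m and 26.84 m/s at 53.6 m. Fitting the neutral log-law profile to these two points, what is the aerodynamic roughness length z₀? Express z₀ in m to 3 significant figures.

Log law: V(z) ∝ ln(z/z₀). With r = V₁/V₂ = 17.0/26.84 = 0.63338,
r · ln(z₂/z₀) = ln(z₁/z₀) ⇒ ln z₀ = (ln z₁ − r·ln z₂)/(1 − r)
ln z₀ = (1.68640 − 0.63338×3.98155) / 0.36662 = -2.2788
z₀ = exp(-2.2788) = 0.1024 m

z₀ ≈ 0.102 m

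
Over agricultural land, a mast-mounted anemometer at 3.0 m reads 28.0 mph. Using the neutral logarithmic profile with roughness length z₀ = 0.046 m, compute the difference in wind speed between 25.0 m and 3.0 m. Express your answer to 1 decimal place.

14.2 mph

Log law: V₂ = V₁ · ln(z₂/z₀)/ln(z₁/z₀) = 28.0 × 6.2980/4.1777 = 42.2105 mph
ΔV = 42.2105 − 28.0 = 14.2105 mph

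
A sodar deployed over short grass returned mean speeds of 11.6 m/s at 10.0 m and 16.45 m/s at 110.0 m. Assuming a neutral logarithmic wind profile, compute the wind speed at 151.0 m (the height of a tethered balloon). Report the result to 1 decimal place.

17.1 m/s

Log law: V ∝ ln(z/z₀). From the pair, with r = V₁/V₂ = 0.70517,
ln z₀ = (ln z₁ − r·ln z₂)/(1 − r) = (2.3026 − 0.70517×4.7005)/0.29483 = -3.4326 → z₀ = 0.03230 m
V₃ = V₁ · ln(z₃/z₀)/ln(z₁/z₀) = 11.6 × 8.4499/5.7352 = 17.0908 m/s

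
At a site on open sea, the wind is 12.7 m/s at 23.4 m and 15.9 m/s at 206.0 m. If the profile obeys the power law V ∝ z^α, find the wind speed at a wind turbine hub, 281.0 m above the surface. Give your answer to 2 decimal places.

First find α: α = ln(V₂/V₁)/ln(z₂/z₁) = ln(15.9/12.7)/ln(206.0/23.4) = 0.22472/2.17514 = 0.1033
Extrapolate from 206.0 m to 281.0 m: V₃ = 15.9 × (281.0/206.0)^0.1033 = 15.9 × 1.0326 = 16.4183 m/s

16.42 m/s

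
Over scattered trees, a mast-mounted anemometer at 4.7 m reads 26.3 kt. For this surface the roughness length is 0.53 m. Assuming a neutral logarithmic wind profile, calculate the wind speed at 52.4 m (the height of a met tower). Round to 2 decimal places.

Log law: V(z) ∝ ln(z/z₀), so V₂/V₁ = ln(z₂/z₀) / ln(z₁/z₀).
ln(52.4/0.53) = 4.5938, ln(4.7/0.53) = 2.1824
V₂ = 26.3 × 4.5938/2.1824 = 26.3 × 2.1049 = 55.3585 kt

55.36 kt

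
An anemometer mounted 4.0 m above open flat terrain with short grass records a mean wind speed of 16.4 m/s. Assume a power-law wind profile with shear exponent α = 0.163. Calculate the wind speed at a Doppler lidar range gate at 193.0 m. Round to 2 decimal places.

30.85 m/s

Power-law profile: V₂ = V₁ · (z₂/z₁)^α
V₂ = 16.4 × (193.0/4.0)^0.163 = 16.4 × (48.2500)^0.163
    = 16.4 × 1.8811 = 30.8499 m/s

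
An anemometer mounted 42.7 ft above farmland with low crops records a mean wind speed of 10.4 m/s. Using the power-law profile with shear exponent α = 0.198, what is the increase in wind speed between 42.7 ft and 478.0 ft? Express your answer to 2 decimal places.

6.38 m/s

Power law: V₂ = V₁ · (z₂/z₁)^α = 10.4 × (11.1944)^0.198 = 16.7778 m/s
ΔV = 16.7778 − 10.4 = 6.3778 m/s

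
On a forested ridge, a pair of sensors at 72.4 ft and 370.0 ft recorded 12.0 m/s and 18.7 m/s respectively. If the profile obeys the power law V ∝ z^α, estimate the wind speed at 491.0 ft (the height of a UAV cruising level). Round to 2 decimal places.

First find α: α = ln(V₂/V₁)/ln(z₂/z₁) = ln(18.7/12.0)/ln(370.0/72.4) = 0.44362/1.63130 = 0.2719
Extrapolate from 370.0 ft to 491.0 ft: V₃ = 18.7 × (491.0/370.0)^0.2719 = 18.7 × 1.0800 = 20.1956 m/s

20.20 m/s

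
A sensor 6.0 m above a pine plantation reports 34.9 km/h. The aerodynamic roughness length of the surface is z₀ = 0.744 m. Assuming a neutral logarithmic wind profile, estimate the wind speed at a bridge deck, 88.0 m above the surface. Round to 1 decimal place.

79.8 km/h

Log law: V(z) ∝ ln(z/z₀), so V₂/V₁ = ln(z₂/z₀) / ln(z₁/z₀).
ln(88.0/0.744) = 4.7731, ln(6.0/0.744) = 2.0875
V₂ = 34.9 × 4.7731/2.0875 = 34.9 × 2.2865 = 79.7996 km/h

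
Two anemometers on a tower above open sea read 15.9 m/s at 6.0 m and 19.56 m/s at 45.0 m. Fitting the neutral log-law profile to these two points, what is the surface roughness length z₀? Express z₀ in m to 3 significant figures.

z₀ ≈ 0.000948 m

Log law: V(z) ∝ ln(z/z₀). With r = V₁/V₂ = 15.9/19.56 = 0.81288,
r · ln(z₂/z₀) = ln(z₁/z₀) ⇒ ln z₀ = (ln z₁ − r·ln z₂)/(1 − r)
ln z₀ = (1.79176 − 0.81288×3.80666) / 0.18712 = -6.9615
z₀ = exp(-6.9615) = 0.0009477 m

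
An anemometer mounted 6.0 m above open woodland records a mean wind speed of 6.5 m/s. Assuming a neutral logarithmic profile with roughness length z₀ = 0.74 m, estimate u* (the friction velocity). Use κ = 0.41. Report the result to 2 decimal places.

u* ≈ 1.27 m/s

Log law: V(z) = (u*/κ) · ln(z/z₀) ⇒ u* = κ · V / ln(z/z₀)
u* = 0.41 × 6.5 / ln(6.0/0.74) = 0.41 × 6.5 / 2.0929
   = 2.6650 / 2.0929 = 1.2734 m/s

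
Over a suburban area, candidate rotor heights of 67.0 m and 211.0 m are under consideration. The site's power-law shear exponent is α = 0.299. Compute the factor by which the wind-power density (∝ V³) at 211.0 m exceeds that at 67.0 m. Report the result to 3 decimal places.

2.798

Speed ratio: V_B/V_A = (z_B/z_A)^α = (211.0/67.0)^0.299 = (3.1493)^0.299 = 1.40917
Power-density ratio: P_B/P_A = (V_B/V_A)³ = (1.40917)³ = 2.79829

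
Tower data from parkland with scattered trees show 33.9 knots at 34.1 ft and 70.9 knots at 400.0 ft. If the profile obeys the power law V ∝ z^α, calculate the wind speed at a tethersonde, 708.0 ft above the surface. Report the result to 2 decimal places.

84.13 knots

First find α: α = ln(V₂/V₁)/ln(z₂/z₁) = ln(70.9/33.9)/ln(400.0/34.1) = 0.73786/2.46217 = 0.2997
Extrapolate from 400.0 ft to 708.0 ft: V₃ = 70.9 × (708.0/400.0)^0.2997 = 70.9 × 1.1866 = 84.1314 knots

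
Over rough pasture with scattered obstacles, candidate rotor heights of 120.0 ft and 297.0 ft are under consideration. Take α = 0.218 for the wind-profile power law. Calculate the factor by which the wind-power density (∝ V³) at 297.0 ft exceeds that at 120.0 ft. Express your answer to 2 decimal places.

1.81

Speed ratio: V_B/V_A = (z_B/z_A)^α = (297.0/120.0)^0.218 = (2.4750)^0.218 = 1.21843
Power-density ratio: P_B/P_A = (V_B/V_A)³ = (1.21843)³ = 1.80883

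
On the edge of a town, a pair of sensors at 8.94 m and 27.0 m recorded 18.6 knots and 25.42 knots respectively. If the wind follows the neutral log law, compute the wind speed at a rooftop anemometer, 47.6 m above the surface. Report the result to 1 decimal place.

Log law: V ∝ ln(z/z₀). From the pair, with r = V₁/V₂ = 0.73171,
ln z₀ = (ln z₁ − r·ln z₂)/(1 − r) = (2.1905 − 0.73171×3.2958)/0.26829 = -0.8239 → z₀ = 0.4387 m
V₃ = V₁ · ln(z₃/z₀)/ln(z₁/z₀) = 18.6 × 4.6868/3.0145 = 28.9185 knots

28.9 knots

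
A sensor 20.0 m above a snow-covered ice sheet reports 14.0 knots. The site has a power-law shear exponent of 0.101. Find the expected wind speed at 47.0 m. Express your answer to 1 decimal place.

15.3 knots

Power-law profile: V₂ = V₁ · (z₂/z₁)^α
V₂ = 14.0 × (47.0/20.0)^0.101 = 14.0 × (2.3500)^0.101
    = 14.0 × 1.0901 = 15.2618 knots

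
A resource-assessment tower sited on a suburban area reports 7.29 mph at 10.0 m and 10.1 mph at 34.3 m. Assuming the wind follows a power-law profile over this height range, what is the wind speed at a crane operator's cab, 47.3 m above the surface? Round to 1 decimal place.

11.0 mph

First find α: α = ln(V₂/V₁)/ln(z₂/z₁) = ln(10.1/7.29)/ln(34.3/10.0) = 0.32603/1.23256 = 0.2645
Extrapolate from 34.3 m to 47.3 m: V₃ = 10.1 × (47.3/34.3)^0.2645 = 10.1 × 1.0887 = 10.9961 mph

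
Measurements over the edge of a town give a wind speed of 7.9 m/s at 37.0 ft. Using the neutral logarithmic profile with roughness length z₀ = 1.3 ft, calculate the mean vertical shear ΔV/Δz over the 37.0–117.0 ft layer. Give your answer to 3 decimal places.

Log law: V₂ = V₁ · ln(z₂/z₀)/ln(z₁/z₀) = 7.9 × 4.4998/3.3486 = 10.6161 m/s
ΔV/Δz = (10.6161 − 7.9)/(117.0 − 37.0) = 2.7161/80.0000 = 0.03395 m/s/ft

0.034 m/s/ft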